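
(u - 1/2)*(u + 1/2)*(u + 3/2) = u^3 + 3*u^2/2 - u/4 - 3/8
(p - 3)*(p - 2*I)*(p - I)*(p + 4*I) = p^4 - 3*p^3 + I*p^3 + 10*p^2 - 3*I*p^2 - 30*p - 8*I*p + 24*I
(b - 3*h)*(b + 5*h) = b^2 + 2*b*h - 15*h^2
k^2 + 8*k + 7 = (k + 1)*(k + 7)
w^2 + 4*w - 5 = (w - 1)*(w + 5)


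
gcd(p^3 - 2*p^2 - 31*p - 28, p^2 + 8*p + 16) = p + 4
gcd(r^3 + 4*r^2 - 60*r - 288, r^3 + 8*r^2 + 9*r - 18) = r + 6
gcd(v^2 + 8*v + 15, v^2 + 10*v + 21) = v + 3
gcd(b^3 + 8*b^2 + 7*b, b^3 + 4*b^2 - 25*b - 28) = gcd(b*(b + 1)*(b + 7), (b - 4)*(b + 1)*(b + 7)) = b^2 + 8*b + 7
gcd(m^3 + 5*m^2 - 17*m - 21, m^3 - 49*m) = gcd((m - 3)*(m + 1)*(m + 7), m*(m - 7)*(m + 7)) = m + 7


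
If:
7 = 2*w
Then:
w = 7/2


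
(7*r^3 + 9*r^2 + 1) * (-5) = -35*r^3 - 45*r^2 - 5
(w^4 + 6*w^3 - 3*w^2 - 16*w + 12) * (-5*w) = -5*w^5 - 30*w^4 + 15*w^3 + 80*w^2 - 60*w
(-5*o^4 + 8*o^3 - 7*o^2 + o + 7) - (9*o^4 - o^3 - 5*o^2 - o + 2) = -14*o^4 + 9*o^3 - 2*o^2 + 2*o + 5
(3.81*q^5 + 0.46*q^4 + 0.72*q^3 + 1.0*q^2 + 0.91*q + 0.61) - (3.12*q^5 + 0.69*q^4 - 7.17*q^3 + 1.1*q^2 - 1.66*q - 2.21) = 0.69*q^5 - 0.23*q^4 + 7.89*q^3 - 0.1*q^2 + 2.57*q + 2.82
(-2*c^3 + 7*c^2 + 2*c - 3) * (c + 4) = -2*c^4 - c^3 + 30*c^2 + 5*c - 12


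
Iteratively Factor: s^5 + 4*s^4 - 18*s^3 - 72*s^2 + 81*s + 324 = (s - 3)*(s^4 + 7*s^3 + 3*s^2 - 63*s - 108) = (s - 3)*(s + 4)*(s^3 + 3*s^2 - 9*s - 27) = (s - 3)*(s + 3)*(s + 4)*(s^2 - 9) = (s - 3)*(s + 3)^2*(s + 4)*(s - 3)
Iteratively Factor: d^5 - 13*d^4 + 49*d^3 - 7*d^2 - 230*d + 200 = (d + 2)*(d^4 - 15*d^3 + 79*d^2 - 165*d + 100) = (d - 1)*(d + 2)*(d^3 - 14*d^2 + 65*d - 100) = (d - 4)*(d - 1)*(d + 2)*(d^2 - 10*d + 25) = (d - 5)*(d - 4)*(d - 1)*(d + 2)*(d - 5)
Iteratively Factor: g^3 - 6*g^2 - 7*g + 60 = (g + 3)*(g^2 - 9*g + 20) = (g - 5)*(g + 3)*(g - 4)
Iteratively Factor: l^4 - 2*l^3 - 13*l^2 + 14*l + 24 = (l + 3)*(l^3 - 5*l^2 + 2*l + 8) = (l - 2)*(l + 3)*(l^2 - 3*l - 4) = (l - 4)*(l - 2)*(l + 3)*(l + 1)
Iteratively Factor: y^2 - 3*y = (y)*(y - 3)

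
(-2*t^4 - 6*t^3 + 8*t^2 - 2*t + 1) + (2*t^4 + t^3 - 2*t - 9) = -5*t^3 + 8*t^2 - 4*t - 8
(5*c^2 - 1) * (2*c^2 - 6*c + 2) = 10*c^4 - 30*c^3 + 8*c^2 + 6*c - 2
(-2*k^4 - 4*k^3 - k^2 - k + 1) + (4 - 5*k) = -2*k^4 - 4*k^3 - k^2 - 6*k + 5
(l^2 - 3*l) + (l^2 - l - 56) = 2*l^2 - 4*l - 56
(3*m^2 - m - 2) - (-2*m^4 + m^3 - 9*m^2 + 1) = 2*m^4 - m^3 + 12*m^2 - m - 3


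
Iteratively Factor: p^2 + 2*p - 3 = (p - 1)*(p + 3)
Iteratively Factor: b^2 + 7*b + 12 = (b + 3)*(b + 4)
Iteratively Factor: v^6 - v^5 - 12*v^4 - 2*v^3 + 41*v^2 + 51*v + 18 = (v + 2)*(v^5 - 3*v^4 - 6*v^3 + 10*v^2 + 21*v + 9) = (v + 1)*(v + 2)*(v^4 - 4*v^3 - 2*v^2 + 12*v + 9) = (v + 1)^2*(v + 2)*(v^3 - 5*v^2 + 3*v + 9) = (v - 3)*(v + 1)^2*(v + 2)*(v^2 - 2*v - 3) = (v - 3)*(v + 1)^3*(v + 2)*(v - 3)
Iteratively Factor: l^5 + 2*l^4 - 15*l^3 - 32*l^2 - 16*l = (l + 1)*(l^4 + l^3 - 16*l^2 - 16*l) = l*(l + 1)*(l^3 + l^2 - 16*l - 16) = l*(l + 1)^2*(l^2 - 16) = l*(l - 4)*(l + 1)^2*(l + 4)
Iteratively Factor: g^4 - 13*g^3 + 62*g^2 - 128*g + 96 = (g - 3)*(g^3 - 10*g^2 + 32*g - 32) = (g - 3)*(g - 2)*(g^2 - 8*g + 16) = (g - 4)*(g - 3)*(g - 2)*(g - 4)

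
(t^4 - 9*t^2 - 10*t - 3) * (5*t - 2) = 5*t^5 - 2*t^4 - 45*t^3 - 32*t^2 + 5*t + 6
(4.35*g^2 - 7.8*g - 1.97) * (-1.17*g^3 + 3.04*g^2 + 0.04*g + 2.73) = -5.0895*g^5 + 22.35*g^4 - 21.2331*g^3 + 5.5747*g^2 - 21.3728*g - 5.3781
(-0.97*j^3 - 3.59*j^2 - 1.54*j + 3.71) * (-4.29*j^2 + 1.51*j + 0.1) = 4.1613*j^5 + 13.9364*j^4 + 1.0887*j^3 - 18.6003*j^2 + 5.4481*j + 0.371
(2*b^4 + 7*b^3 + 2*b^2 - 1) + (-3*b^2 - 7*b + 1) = 2*b^4 + 7*b^3 - b^2 - 7*b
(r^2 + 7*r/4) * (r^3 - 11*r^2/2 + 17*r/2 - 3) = r^5 - 15*r^4/4 - 9*r^3/8 + 95*r^2/8 - 21*r/4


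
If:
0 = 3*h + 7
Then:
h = -7/3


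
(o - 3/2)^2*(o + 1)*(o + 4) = o^4 + 2*o^3 - 35*o^2/4 - 3*o/4 + 9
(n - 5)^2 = n^2 - 10*n + 25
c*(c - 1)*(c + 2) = c^3 + c^2 - 2*c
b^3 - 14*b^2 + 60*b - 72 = (b - 6)^2*(b - 2)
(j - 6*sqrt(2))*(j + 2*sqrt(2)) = j^2 - 4*sqrt(2)*j - 24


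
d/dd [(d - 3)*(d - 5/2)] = 2*d - 11/2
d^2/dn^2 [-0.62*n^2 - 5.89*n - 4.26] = -1.24000000000000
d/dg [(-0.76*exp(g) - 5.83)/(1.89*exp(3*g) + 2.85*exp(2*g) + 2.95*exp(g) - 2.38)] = (2.8728*exp(3*g) + 35.2221*exp(2*g) + 33.231*exp(g) + 19.0073)*exp(g)/(3.5721*exp(6*g) + 10.773*exp(5*g) + 19.2735*exp(4*g) + 7.8186*exp(3*g) - 4.8635*exp(2*g) - 14.042*exp(g) + 5.6644)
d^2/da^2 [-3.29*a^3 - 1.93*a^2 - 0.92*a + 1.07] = -19.74*a - 3.86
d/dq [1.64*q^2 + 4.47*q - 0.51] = 3.28*q + 4.47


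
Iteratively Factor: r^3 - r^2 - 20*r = (r - 5)*(r^2 + 4*r) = r*(r - 5)*(r + 4)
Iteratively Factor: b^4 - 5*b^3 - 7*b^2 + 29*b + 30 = (b + 2)*(b^3 - 7*b^2 + 7*b + 15) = (b - 3)*(b + 2)*(b^2 - 4*b - 5) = (b - 5)*(b - 3)*(b + 2)*(b + 1)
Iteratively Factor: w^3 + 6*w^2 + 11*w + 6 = (w + 3)*(w^2 + 3*w + 2) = (w + 2)*(w + 3)*(w + 1)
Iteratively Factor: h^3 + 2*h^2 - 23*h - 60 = (h + 3)*(h^2 - h - 20) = (h - 5)*(h + 3)*(h + 4)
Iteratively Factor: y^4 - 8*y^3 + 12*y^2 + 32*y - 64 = (y - 2)*(y^3 - 6*y^2 + 32) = (y - 2)*(y + 2)*(y^2 - 8*y + 16) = (y - 4)*(y - 2)*(y + 2)*(y - 4)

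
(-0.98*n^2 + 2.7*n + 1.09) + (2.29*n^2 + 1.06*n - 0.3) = 1.31*n^2 + 3.76*n + 0.79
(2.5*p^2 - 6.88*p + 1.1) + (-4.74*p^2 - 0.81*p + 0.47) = -2.24*p^2 - 7.69*p + 1.57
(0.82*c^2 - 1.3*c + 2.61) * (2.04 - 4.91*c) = -4.0262*c^3 + 8.0558*c^2 - 15.4671*c + 5.3244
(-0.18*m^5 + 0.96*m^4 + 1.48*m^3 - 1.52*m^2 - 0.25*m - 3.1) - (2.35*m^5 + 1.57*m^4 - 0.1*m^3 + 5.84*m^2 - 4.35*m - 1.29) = -2.53*m^5 - 0.61*m^4 + 1.58*m^3 - 7.36*m^2 + 4.1*m - 1.81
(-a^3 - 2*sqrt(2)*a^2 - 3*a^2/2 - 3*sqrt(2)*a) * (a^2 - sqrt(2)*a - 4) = -a^5 - 3*a^4/2 - sqrt(2)*a^4 - 3*sqrt(2)*a^3/2 + 8*a^3 + 8*sqrt(2)*a^2 + 12*a^2 + 12*sqrt(2)*a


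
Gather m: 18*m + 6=18*m + 6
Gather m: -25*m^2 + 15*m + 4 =-25*m^2 + 15*m + 4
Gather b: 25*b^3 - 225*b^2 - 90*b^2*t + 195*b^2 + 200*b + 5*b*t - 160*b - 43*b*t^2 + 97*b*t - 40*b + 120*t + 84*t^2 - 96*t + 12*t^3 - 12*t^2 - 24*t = 25*b^3 + b^2*(-90*t - 30) + b*(-43*t^2 + 102*t) + 12*t^3 + 72*t^2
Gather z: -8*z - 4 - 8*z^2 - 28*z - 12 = -8*z^2 - 36*z - 16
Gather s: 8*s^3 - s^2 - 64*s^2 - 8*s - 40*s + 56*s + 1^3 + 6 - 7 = 8*s^3 - 65*s^2 + 8*s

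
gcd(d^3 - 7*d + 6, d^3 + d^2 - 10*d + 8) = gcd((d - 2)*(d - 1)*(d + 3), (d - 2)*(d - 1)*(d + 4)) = d^2 - 3*d + 2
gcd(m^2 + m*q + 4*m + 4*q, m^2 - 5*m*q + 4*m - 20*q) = m + 4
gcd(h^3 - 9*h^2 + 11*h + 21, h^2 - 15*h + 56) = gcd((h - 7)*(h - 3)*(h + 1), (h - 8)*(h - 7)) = h - 7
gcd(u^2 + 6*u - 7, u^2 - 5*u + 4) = u - 1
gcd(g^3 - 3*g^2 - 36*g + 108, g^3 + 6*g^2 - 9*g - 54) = g^2 + 3*g - 18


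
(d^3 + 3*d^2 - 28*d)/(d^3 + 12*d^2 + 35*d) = (d - 4)/(d + 5)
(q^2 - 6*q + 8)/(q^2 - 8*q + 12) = (q - 4)/(q - 6)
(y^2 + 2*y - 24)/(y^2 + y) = (y^2 + 2*y - 24)/(y*(y + 1))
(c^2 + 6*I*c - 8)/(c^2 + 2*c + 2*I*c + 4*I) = (c + 4*I)/(c + 2)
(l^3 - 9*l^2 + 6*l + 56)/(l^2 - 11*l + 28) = l + 2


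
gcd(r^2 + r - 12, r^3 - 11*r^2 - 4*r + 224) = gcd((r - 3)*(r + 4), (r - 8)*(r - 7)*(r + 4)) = r + 4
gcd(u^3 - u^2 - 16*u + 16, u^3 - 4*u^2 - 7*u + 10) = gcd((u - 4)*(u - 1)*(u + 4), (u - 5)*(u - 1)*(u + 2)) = u - 1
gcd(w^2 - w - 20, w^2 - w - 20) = w^2 - w - 20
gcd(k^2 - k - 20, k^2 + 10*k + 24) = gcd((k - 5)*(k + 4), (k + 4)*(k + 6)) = k + 4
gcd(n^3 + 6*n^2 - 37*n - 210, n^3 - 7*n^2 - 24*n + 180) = n^2 - n - 30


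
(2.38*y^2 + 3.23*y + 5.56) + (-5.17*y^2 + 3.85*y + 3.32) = -2.79*y^2 + 7.08*y + 8.88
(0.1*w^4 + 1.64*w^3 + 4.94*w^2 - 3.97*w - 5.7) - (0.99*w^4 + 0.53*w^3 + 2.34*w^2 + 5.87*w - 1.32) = -0.89*w^4 + 1.11*w^3 + 2.6*w^2 - 9.84*w - 4.38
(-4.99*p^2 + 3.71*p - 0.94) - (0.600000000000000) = -4.99*p^2 + 3.71*p - 1.54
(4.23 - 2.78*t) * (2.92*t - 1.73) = -8.1176*t^2 + 17.161*t - 7.3179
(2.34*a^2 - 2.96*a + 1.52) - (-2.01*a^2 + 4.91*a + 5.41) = 4.35*a^2 - 7.87*a - 3.89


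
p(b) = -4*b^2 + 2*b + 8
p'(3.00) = -22.00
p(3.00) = -22.00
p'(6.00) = -46.00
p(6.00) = -124.00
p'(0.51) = -2.08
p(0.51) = 7.98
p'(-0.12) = 2.96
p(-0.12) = 7.70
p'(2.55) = -18.40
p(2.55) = -12.91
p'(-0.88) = 9.04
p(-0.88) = 3.14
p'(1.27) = -8.16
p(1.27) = 4.09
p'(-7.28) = 60.24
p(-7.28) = -218.55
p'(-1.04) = 10.32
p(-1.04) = 1.59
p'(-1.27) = 12.16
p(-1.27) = -0.99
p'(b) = 2 - 8*b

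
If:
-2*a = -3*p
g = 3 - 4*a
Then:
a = 3*p/2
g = 3 - 6*p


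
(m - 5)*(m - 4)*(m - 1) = m^3 - 10*m^2 + 29*m - 20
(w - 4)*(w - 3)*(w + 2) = w^3 - 5*w^2 - 2*w + 24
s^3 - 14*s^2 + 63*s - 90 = (s - 6)*(s - 5)*(s - 3)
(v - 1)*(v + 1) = v^2 - 1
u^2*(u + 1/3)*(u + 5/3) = u^4 + 2*u^3 + 5*u^2/9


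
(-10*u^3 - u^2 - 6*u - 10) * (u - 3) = -10*u^4 + 29*u^3 - 3*u^2 + 8*u + 30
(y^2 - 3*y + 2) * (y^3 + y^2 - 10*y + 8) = y^5 - 2*y^4 - 11*y^3 + 40*y^2 - 44*y + 16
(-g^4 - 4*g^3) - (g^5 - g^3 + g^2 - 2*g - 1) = -g^5 - g^4 - 3*g^3 - g^2 + 2*g + 1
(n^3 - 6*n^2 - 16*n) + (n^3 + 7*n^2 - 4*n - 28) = 2*n^3 + n^2 - 20*n - 28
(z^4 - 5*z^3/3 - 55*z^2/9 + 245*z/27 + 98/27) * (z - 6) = z^5 - 23*z^4/3 + 35*z^3/9 + 1235*z^2/27 - 1372*z/27 - 196/9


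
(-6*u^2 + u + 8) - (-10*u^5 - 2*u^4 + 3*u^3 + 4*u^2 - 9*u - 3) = 10*u^5 + 2*u^4 - 3*u^3 - 10*u^2 + 10*u + 11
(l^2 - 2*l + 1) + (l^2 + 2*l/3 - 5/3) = 2*l^2 - 4*l/3 - 2/3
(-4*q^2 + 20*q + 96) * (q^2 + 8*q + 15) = -4*q^4 - 12*q^3 + 196*q^2 + 1068*q + 1440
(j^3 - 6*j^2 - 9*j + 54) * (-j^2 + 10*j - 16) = -j^5 + 16*j^4 - 67*j^3 - 48*j^2 + 684*j - 864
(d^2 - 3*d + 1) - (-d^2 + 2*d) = 2*d^2 - 5*d + 1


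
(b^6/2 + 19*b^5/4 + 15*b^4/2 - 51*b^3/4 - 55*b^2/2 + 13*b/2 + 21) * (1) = b^6/2 + 19*b^5/4 + 15*b^4/2 - 51*b^3/4 - 55*b^2/2 + 13*b/2 + 21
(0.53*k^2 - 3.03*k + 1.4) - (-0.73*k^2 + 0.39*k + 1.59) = 1.26*k^2 - 3.42*k - 0.19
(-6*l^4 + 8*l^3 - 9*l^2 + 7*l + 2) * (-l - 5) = 6*l^5 + 22*l^4 - 31*l^3 + 38*l^2 - 37*l - 10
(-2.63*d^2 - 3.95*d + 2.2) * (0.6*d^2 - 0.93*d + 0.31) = -1.578*d^4 + 0.0758999999999999*d^3 + 4.1782*d^2 - 3.2705*d + 0.682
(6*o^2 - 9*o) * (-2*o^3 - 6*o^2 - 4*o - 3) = -12*o^5 - 18*o^4 + 30*o^3 + 18*o^2 + 27*o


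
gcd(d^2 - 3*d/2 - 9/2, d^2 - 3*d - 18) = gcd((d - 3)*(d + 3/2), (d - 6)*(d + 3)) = 1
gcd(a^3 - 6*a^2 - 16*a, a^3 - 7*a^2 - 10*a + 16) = a^2 - 6*a - 16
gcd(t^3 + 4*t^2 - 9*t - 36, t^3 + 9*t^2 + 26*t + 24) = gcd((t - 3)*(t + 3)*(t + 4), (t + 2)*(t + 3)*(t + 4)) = t^2 + 7*t + 12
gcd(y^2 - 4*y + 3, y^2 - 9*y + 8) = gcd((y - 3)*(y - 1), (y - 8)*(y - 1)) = y - 1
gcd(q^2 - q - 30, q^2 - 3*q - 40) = q + 5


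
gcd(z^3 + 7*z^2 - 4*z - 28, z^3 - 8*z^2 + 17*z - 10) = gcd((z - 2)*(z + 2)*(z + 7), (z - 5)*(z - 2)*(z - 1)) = z - 2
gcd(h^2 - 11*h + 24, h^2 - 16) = 1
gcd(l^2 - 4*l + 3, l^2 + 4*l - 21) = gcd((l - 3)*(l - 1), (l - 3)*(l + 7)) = l - 3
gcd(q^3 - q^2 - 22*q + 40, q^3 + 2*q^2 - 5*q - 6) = q - 2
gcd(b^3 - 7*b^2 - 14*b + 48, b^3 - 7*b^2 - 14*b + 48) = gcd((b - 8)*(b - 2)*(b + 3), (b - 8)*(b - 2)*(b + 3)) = b^3 - 7*b^2 - 14*b + 48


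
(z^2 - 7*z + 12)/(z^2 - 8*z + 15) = (z - 4)/(z - 5)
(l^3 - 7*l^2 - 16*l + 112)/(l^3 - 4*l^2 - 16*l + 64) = (l - 7)/(l - 4)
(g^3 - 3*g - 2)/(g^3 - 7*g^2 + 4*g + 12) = (g + 1)/(g - 6)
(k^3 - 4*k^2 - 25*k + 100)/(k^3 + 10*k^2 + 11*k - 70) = (k^2 - 9*k + 20)/(k^2 + 5*k - 14)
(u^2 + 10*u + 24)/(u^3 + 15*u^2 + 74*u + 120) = 1/(u + 5)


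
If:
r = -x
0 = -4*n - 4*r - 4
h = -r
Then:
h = x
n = x - 1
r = -x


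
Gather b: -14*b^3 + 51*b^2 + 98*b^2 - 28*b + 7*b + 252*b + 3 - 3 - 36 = -14*b^3 + 149*b^2 + 231*b - 36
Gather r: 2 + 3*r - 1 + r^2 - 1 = r^2 + 3*r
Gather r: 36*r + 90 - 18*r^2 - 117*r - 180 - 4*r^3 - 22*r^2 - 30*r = -4*r^3 - 40*r^2 - 111*r - 90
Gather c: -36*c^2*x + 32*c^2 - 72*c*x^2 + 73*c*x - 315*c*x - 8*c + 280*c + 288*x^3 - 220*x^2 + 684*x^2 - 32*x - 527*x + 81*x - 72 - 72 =c^2*(32 - 36*x) + c*(-72*x^2 - 242*x + 272) + 288*x^3 + 464*x^2 - 478*x - 144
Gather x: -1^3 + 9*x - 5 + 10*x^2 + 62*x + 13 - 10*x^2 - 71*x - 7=0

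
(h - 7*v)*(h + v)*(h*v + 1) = h^3*v - 6*h^2*v^2 + h^2 - 7*h*v^3 - 6*h*v - 7*v^2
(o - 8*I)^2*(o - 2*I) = o^3 - 18*I*o^2 - 96*o + 128*I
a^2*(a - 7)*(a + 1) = a^4 - 6*a^3 - 7*a^2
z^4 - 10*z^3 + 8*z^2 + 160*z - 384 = (z - 6)*(z - 4)^2*(z + 4)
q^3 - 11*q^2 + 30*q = q*(q - 6)*(q - 5)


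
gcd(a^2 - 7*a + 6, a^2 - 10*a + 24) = a - 6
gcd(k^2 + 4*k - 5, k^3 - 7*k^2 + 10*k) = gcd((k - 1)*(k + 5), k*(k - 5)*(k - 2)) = 1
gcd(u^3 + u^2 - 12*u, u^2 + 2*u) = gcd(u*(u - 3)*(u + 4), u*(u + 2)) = u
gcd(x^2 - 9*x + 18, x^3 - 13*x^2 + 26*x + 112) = 1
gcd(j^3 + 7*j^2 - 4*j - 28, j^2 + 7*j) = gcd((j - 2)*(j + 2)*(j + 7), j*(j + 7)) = j + 7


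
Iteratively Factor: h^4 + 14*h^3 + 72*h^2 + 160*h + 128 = (h + 4)*(h^3 + 10*h^2 + 32*h + 32) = (h + 2)*(h + 4)*(h^2 + 8*h + 16) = (h + 2)*(h + 4)^2*(h + 4)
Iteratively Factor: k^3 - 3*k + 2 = (k + 2)*(k^2 - 2*k + 1) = (k - 1)*(k + 2)*(k - 1)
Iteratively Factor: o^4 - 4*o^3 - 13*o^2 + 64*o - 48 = (o - 3)*(o^3 - o^2 - 16*o + 16) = (o - 4)*(o - 3)*(o^2 + 3*o - 4) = (o - 4)*(o - 3)*(o + 4)*(o - 1)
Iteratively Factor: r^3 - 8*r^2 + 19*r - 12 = (r - 1)*(r^2 - 7*r + 12) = (r - 3)*(r - 1)*(r - 4)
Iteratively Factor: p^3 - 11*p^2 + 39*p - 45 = (p - 3)*(p^2 - 8*p + 15) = (p - 3)^2*(p - 5)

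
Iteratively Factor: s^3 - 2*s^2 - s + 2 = (s - 2)*(s^2 - 1) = (s - 2)*(s + 1)*(s - 1)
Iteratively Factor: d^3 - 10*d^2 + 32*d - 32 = (d - 4)*(d^2 - 6*d + 8) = (d - 4)*(d - 2)*(d - 4)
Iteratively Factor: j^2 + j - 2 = (j + 2)*(j - 1)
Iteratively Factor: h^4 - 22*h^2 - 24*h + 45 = (h - 5)*(h^3 + 5*h^2 + 3*h - 9) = (h - 5)*(h - 1)*(h^2 + 6*h + 9) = (h - 5)*(h - 1)*(h + 3)*(h + 3)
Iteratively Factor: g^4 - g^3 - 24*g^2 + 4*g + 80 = (g + 4)*(g^3 - 5*g^2 - 4*g + 20) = (g - 5)*(g + 4)*(g^2 - 4) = (g - 5)*(g + 2)*(g + 4)*(g - 2)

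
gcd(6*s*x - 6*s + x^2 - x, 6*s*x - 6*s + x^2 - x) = 6*s*x - 6*s + x^2 - x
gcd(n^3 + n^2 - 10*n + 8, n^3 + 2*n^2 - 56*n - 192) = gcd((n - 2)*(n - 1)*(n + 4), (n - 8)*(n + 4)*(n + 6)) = n + 4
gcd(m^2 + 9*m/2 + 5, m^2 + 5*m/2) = m + 5/2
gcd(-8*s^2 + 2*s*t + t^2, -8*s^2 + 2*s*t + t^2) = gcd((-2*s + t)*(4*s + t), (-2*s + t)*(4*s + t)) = 8*s^2 - 2*s*t - t^2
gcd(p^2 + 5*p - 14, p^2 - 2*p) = p - 2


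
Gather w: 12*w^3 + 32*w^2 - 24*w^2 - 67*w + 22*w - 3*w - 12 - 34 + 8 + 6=12*w^3 + 8*w^2 - 48*w - 32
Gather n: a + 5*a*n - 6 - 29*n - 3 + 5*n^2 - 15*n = a + 5*n^2 + n*(5*a - 44) - 9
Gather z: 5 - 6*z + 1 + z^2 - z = z^2 - 7*z + 6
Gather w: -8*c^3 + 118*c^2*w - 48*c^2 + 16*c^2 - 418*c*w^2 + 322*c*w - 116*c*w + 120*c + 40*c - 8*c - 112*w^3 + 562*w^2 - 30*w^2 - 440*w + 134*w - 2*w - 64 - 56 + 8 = -8*c^3 - 32*c^2 + 152*c - 112*w^3 + w^2*(532 - 418*c) + w*(118*c^2 + 206*c - 308) - 112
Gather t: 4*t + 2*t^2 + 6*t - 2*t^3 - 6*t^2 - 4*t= -2*t^3 - 4*t^2 + 6*t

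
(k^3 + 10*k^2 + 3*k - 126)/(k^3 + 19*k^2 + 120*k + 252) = (k - 3)/(k + 6)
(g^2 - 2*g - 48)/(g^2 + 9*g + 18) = (g - 8)/(g + 3)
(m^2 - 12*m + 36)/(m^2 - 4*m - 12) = (m - 6)/(m + 2)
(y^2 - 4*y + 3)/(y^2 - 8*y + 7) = (y - 3)/(y - 7)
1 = 1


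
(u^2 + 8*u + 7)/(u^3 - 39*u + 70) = (u + 1)/(u^2 - 7*u + 10)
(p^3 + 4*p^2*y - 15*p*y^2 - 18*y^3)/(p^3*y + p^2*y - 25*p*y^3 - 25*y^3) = (p^3 + 4*p^2*y - 15*p*y^2 - 18*y^3)/(y*(p^3 + p^2 - 25*p*y^2 - 25*y^2))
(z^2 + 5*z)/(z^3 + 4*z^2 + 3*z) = (z + 5)/(z^2 + 4*z + 3)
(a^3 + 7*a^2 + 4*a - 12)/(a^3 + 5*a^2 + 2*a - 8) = (a + 6)/(a + 4)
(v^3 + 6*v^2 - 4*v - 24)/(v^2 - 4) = v + 6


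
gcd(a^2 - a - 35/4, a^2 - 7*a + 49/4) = a - 7/2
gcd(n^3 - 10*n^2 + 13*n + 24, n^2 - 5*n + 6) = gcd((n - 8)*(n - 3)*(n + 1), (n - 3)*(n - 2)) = n - 3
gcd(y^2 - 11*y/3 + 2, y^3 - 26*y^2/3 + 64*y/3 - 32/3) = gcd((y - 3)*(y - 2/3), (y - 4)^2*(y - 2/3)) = y - 2/3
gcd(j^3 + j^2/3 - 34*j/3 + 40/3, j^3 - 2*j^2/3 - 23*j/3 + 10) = j^2 - 11*j/3 + 10/3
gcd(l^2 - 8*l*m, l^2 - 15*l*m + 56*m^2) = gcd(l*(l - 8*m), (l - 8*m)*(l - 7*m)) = l - 8*m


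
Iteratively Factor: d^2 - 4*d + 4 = (d - 2)*(d - 2)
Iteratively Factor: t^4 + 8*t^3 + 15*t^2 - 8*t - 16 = (t + 1)*(t^3 + 7*t^2 + 8*t - 16) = (t + 1)*(t + 4)*(t^2 + 3*t - 4) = (t + 1)*(t + 4)^2*(t - 1)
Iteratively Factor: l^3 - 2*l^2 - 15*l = (l - 5)*(l^2 + 3*l) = l*(l - 5)*(l + 3)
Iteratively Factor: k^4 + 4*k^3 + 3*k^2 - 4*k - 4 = (k + 2)*(k^3 + 2*k^2 - k - 2) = (k + 1)*(k + 2)*(k^2 + k - 2) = (k + 1)*(k + 2)^2*(k - 1)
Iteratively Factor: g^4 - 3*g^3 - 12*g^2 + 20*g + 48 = (g + 2)*(g^3 - 5*g^2 - 2*g + 24) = (g - 3)*(g + 2)*(g^2 - 2*g - 8) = (g - 4)*(g - 3)*(g + 2)*(g + 2)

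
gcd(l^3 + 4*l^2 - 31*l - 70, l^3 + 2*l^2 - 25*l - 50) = l^2 - 3*l - 10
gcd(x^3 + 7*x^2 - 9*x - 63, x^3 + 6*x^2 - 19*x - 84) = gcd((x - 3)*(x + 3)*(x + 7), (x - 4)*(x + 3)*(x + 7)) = x^2 + 10*x + 21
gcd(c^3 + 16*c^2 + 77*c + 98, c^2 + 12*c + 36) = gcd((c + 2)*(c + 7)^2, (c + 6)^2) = 1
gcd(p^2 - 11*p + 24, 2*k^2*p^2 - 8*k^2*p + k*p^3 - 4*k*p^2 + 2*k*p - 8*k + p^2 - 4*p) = 1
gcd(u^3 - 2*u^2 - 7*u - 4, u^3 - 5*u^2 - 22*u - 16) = u + 1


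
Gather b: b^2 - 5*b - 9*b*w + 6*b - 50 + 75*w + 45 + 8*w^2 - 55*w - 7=b^2 + b*(1 - 9*w) + 8*w^2 + 20*w - 12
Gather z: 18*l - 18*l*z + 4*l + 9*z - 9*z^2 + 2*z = 22*l - 9*z^2 + z*(11 - 18*l)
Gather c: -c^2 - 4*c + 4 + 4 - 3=-c^2 - 4*c + 5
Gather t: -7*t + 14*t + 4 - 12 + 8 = 7*t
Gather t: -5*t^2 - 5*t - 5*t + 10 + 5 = -5*t^2 - 10*t + 15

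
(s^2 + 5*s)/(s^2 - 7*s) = (s + 5)/(s - 7)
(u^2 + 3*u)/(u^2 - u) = (u + 3)/(u - 1)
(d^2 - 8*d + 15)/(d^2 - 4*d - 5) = (d - 3)/(d + 1)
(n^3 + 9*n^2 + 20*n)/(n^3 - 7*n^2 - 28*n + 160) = n*(n + 4)/(n^2 - 12*n + 32)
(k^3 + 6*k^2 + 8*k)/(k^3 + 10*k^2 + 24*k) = (k + 2)/(k + 6)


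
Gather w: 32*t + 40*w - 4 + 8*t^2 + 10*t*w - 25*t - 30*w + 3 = 8*t^2 + 7*t + w*(10*t + 10) - 1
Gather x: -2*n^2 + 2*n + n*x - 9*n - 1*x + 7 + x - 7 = -2*n^2 + n*x - 7*n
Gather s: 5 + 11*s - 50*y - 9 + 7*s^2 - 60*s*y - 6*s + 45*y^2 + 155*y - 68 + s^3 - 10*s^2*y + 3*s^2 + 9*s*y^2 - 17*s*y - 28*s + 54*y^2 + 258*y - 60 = s^3 + s^2*(10 - 10*y) + s*(9*y^2 - 77*y - 23) + 99*y^2 + 363*y - 132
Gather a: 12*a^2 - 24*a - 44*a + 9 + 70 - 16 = 12*a^2 - 68*a + 63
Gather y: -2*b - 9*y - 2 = -2*b - 9*y - 2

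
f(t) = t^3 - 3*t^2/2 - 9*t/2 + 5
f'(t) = 3*t^2 - 3*t - 9/2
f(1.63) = -1.99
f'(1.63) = -1.42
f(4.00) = 27.00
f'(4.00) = 31.50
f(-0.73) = 7.10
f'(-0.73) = -0.71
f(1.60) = -1.94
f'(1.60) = -1.62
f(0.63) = 1.82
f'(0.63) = -5.20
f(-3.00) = -22.00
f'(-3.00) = 31.50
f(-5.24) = -156.48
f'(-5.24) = 93.59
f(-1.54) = 4.72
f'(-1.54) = 7.23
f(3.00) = 5.00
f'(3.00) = 13.50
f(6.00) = 140.00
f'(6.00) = 85.50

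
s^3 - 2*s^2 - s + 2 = (s - 2)*(s - 1)*(s + 1)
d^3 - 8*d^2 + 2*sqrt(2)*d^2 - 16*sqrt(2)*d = d*(d - 8)*(d + 2*sqrt(2))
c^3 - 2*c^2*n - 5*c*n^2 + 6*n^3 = (c - 3*n)*(c - n)*(c + 2*n)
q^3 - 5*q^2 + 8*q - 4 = (q - 2)^2*(q - 1)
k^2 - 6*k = k*(k - 6)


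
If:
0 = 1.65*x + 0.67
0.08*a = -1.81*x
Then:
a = 9.19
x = -0.41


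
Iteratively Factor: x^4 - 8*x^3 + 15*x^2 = (x - 3)*(x^3 - 5*x^2) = x*(x - 3)*(x^2 - 5*x) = x^2*(x - 3)*(x - 5)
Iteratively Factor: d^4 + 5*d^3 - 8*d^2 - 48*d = (d - 3)*(d^3 + 8*d^2 + 16*d) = (d - 3)*(d + 4)*(d^2 + 4*d) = (d - 3)*(d + 4)^2*(d)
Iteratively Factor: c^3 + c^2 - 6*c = (c - 2)*(c^2 + 3*c) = (c - 2)*(c + 3)*(c)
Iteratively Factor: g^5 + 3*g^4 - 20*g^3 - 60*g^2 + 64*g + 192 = (g - 2)*(g^4 + 5*g^3 - 10*g^2 - 80*g - 96) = (g - 2)*(g + 3)*(g^3 + 2*g^2 - 16*g - 32) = (g - 2)*(g + 3)*(g + 4)*(g^2 - 2*g - 8) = (g - 2)*(g + 2)*(g + 3)*(g + 4)*(g - 4)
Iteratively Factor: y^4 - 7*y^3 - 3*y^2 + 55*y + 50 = (y - 5)*(y^3 - 2*y^2 - 13*y - 10) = (y - 5)*(y + 2)*(y^2 - 4*y - 5) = (y - 5)*(y + 1)*(y + 2)*(y - 5)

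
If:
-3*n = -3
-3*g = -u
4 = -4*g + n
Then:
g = -3/4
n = 1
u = -9/4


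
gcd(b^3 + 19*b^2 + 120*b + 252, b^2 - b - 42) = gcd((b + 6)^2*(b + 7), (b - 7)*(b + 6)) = b + 6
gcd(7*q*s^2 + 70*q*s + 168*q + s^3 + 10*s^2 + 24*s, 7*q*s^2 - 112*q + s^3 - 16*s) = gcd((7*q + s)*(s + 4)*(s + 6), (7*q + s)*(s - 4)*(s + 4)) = 7*q*s + 28*q + s^2 + 4*s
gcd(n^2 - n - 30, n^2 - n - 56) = 1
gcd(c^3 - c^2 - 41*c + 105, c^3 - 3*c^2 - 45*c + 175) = c^2 + 2*c - 35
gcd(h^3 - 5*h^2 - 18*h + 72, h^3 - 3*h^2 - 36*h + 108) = h^2 - 9*h + 18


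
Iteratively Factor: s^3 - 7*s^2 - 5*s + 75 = (s + 3)*(s^2 - 10*s + 25) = (s - 5)*(s + 3)*(s - 5)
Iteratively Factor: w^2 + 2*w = (w)*(w + 2)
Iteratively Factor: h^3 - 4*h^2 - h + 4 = (h + 1)*(h^2 - 5*h + 4) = (h - 1)*(h + 1)*(h - 4)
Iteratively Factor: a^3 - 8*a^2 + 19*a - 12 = (a - 1)*(a^2 - 7*a + 12) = (a - 4)*(a - 1)*(a - 3)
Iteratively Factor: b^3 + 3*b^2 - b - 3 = (b + 3)*(b^2 - 1) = (b + 1)*(b + 3)*(b - 1)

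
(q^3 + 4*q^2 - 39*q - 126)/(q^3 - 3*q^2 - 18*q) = (q + 7)/q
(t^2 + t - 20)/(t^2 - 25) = (t - 4)/(t - 5)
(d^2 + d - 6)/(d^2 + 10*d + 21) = (d - 2)/(d + 7)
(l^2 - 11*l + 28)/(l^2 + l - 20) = (l - 7)/(l + 5)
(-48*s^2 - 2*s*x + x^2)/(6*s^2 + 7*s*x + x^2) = (-8*s + x)/(s + x)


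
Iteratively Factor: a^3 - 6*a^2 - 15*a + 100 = (a + 4)*(a^2 - 10*a + 25) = (a - 5)*(a + 4)*(a - 5)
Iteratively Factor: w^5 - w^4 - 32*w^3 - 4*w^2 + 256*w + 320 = (w - 5)*(w^4 + 4*w^3 - 12*w^2 - 64*w - 64) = (w - 5)*(w - 4)*(w^3 + 8*w^2 + 20*w + 16) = (w - 5)*(w - 4)*(w + 2)*(w^2 + 6*w + 8) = (w - 5)*(w - 4)*(w + 2)*(w + 4)*(w + 2)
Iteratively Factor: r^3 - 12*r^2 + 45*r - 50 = (r - 5)*(r^2 - 7*r + 10) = (r - 5)^2*(r - 2)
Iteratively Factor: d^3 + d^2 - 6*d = (d + 3)*(d^2 - 2*d) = d*(d + 3)*(d - 2)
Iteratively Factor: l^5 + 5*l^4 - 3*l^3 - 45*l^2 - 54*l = (l + 3)*(l^4 + 2*l^3 - 9*l^2 - 18*l) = (l + 2)*(l + 3)*(l^3 - 9*l) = (l + 2)*(l + 3)^2*(l^2 - 3*l) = (l - 3)*(l + 2)*(l + 3)^2*(l)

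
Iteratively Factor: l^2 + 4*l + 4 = (l + 2)*(l + 2)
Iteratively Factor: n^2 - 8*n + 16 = (n - 4)*(n - 4)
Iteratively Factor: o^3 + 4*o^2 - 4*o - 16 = (o - 2)*(o^2 + 6*o + 8) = (o - 2)*(o + 2)*(o + 4)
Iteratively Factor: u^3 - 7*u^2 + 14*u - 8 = (u - 4)*(u^2 - 3*u + 2) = (u - 4)*(u - 1)*(u - 2)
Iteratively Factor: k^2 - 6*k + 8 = (k - 4)*(k - 2)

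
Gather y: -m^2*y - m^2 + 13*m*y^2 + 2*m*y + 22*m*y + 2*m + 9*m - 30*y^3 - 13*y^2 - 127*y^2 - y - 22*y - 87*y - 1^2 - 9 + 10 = -m^2 + 11*m - 30*y^3 + y^2*(13*m - 140) + y*(-m^2 + 24*m - 110)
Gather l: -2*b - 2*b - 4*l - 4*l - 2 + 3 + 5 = -4*b - 8*l + 6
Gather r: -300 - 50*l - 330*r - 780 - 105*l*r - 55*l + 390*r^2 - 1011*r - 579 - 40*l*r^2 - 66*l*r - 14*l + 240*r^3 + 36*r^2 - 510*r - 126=-119*l + 240*r^3 + r^2*(426 - 40*l) + r*(-171*l - 1851) - 1785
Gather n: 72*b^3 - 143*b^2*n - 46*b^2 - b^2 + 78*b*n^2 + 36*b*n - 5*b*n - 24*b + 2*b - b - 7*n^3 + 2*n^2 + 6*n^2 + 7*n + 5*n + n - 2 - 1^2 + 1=72*b^3 - 47*b^2 - 23*b - 7*n^3 + n^2*(78*b + 8) + n*(-143*b^2 + 31*b + 13) - 2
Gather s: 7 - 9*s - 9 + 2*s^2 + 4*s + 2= 2*s^2 - 5*s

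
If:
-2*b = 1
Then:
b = -1/2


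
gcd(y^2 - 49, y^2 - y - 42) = y - 7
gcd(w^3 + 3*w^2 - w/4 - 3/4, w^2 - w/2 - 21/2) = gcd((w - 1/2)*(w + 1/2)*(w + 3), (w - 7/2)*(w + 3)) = w + 3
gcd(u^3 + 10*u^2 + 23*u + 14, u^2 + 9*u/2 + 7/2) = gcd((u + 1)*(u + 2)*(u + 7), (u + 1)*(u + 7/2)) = u + 1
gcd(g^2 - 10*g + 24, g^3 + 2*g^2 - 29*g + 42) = 1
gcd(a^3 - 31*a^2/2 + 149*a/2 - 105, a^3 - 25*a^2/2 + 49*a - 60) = a^2 - 17*a/2 + 15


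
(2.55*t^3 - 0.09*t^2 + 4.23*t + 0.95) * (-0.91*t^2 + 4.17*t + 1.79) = -2.3205*t^5 + 10.7154*t^4 + 0.339899999999999*t^3 + 16.6135*t^2 + 11.5332*t + 1.7005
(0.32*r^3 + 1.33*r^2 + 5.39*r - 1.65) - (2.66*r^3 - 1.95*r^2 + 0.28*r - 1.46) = -2.34*r^3 + 3.28*r^2 + 5.11*r - 0.19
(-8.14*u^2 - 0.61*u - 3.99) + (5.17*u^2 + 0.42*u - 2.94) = -2.97*u^2 - 0.19*u - 6.93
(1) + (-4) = -3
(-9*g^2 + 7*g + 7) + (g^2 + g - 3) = -8*g^2 + 8*g + 4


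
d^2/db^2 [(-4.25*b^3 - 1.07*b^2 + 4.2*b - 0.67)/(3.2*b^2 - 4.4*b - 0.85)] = (-5.6843418860808e-14*b^5 - 5.6843418860808e-14*b^4 - 131.7952*b^3 - 153.9972*b^2 + 106.72185*b - 62.54935)/(32.768*b^6 - 135.168*b^5 + 159.744*b^4 - 13.376*b^3 - 42.432*b^2 - 9.537*b - 0.614125)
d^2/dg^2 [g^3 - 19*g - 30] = 6*g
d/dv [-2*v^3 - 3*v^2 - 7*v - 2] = -6*v^2 - 6*v - 7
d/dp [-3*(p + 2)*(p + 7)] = -6*p - 27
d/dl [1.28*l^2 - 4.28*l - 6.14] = 2.56*l - 4.28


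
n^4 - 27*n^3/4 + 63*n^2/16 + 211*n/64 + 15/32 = (n - 6)*(n - 5/4)*(n + 1/4)^2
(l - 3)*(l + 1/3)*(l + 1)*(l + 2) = l^4 + l^3/3 - 7*l^2 - 25*l/3 - 2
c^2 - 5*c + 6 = (c - 3)*(c - 2)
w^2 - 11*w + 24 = (w - 8)*(w - 3)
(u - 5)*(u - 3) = u^2 - 8*u + 15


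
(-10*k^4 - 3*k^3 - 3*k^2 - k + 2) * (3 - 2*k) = 20*k^5 - 24*k^4 - 3*k^3 - 7*k^2 - 7*k + 6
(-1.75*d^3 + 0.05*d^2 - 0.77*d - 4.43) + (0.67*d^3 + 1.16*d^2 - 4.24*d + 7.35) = -1.08*d^3 + 1.21*d^2 - 5.01*d + 2.92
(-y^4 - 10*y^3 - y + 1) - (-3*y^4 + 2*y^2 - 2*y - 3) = 2*y^4 - 10*y^3 - 2*y^2 + y + 4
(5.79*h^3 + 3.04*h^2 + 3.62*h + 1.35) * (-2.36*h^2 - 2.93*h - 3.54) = -13.6644*h^5 - 24.1391*h^4 - 37.947*h^3 - 24.5542*h^2 - 16.7703*h - 4.779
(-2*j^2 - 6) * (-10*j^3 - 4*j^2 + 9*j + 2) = 20*j^5 + 8*j^4 + 42*j^3 + 20*j^2 - 54*j - 12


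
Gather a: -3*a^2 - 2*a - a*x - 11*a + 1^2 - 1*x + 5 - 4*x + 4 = -3*a^2 + a*(-x - 13) - 5*x + 10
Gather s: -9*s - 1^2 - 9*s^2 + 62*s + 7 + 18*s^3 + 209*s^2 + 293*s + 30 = 18*s^3 + 200*s^2 + 346*s + 36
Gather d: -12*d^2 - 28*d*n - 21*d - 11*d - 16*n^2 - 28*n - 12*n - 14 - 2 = -12*d^2 + d*(-28*n - 32) - 16*n^2 - 40*n - 16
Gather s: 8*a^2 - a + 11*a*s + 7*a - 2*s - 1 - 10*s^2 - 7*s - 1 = 8*a^2 + 6*a - 10*s^2 + s*(11*a - 9) - 2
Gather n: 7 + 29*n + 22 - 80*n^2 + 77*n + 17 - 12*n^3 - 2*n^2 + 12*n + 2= -12*n^3 - 82*n^2 + 118*n + 48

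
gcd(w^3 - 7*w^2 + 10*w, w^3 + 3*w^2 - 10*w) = w^2 - 2*w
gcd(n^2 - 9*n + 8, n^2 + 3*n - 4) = n - 1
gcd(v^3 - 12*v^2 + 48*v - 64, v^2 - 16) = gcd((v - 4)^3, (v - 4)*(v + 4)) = v - 4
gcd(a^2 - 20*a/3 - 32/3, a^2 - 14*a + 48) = a - 8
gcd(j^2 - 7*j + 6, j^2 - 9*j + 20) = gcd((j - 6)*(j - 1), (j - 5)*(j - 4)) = 1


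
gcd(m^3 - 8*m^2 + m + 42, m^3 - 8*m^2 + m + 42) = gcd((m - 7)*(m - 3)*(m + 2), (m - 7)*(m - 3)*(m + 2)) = m^3 - 8*m^2 + m + 42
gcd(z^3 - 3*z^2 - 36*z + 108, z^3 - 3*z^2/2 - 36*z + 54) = z^2 - 36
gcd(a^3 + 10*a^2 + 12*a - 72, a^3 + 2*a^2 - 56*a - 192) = a + 6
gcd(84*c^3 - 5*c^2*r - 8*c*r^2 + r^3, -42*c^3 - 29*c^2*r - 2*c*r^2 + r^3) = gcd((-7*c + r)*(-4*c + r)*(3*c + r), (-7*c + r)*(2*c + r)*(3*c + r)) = -21*c^2 - 4*c*r + r^2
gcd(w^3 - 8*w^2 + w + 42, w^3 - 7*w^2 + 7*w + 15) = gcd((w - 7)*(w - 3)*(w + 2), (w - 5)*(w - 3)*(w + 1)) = w - 3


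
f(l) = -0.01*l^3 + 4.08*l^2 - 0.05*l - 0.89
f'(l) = -0.03*l^2 + 8.16*l - 0.05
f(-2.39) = 22.67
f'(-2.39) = -19.72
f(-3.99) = 64.90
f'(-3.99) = -33.09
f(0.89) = 2.29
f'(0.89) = 7.19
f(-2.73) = 29.86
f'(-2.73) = -22.55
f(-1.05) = 3.67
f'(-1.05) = -8.65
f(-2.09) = 17.13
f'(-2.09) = -17.24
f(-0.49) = 0.12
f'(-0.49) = -4.06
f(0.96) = 2.81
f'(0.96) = 7.76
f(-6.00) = 148.45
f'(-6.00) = -50.09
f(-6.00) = 148.45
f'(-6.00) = -50.09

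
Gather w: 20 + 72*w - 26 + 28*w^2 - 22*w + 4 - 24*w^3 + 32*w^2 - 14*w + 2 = -24*w^3 + 60*w^2 + 36*w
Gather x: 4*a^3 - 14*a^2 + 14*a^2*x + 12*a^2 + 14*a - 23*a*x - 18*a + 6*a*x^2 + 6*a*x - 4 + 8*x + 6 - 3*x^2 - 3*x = 4*a^3 - 2*a^2 - 4*a + x^2*(6*a - 3) + x*(14*a^2 - 17*a + 5) + 2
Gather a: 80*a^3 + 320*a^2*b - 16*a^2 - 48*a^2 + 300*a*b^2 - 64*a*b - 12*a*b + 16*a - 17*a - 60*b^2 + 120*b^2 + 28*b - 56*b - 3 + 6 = 80*a^3 + a^2*(320*b - 64) + a*(300*b^2 - 76*b - 1) + 60*b^2 - 28*b + 3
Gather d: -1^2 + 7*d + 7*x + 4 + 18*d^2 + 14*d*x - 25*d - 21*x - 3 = 18*d^2 + d*(14*x - 18) - 14*x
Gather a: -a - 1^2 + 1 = -a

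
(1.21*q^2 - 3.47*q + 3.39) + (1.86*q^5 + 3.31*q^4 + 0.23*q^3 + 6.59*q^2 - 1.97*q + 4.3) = 1.86*q^5 + 3.31*q^4 + 0.23*q^3 + 7.8*q^2 - 5.44*q + 7.69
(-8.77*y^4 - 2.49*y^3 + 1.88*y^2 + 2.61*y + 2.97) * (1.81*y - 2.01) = -15.8737*y^5 + 13.1208*y^4 + 8.4077*y^3 + 0.9453*y^2 + 0.129600000000001*y - 5.9697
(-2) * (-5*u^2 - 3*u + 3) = 10*u^2 + 6*u - 6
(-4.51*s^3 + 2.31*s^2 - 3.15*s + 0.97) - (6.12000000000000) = -4.51*s^3 + 2.31*s^2 - 3.15*s - 5.15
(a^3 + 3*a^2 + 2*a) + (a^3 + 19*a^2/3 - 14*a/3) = 2*a^3 + 28*a^2/3 - 8*a/3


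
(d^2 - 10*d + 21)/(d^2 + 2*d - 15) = (d - 7)/(d + 5)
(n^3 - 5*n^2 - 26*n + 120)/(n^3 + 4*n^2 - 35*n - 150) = (n - 4)/(n + 5)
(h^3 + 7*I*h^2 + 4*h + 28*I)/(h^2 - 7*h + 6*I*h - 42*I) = (h^3 + 7*I*h^2 + 4*h + 28*I)/(h^2 + h*(-7 + 6*I) - 42*I)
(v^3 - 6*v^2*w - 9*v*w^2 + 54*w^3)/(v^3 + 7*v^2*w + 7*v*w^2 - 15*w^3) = (v^2 - 9*v*w + 18*w^2)/(v^2 + 4*v*w - 5*w^2)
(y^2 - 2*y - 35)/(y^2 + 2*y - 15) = (y - 7)/(y - 3)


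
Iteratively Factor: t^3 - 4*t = (t + 2)*(t^2 - 2*t) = t*(t + 2)*(t - 2)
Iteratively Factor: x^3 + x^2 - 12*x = (x)*(x^2 + x - 12) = x*(x - 3)*(x + 4)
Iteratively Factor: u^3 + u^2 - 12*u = (u - 3)*(u^2 + 4*u) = u*(u - 3)*(u + 4)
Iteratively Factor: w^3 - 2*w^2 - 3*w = (w)*(w^2 - 2*w - 3) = w*(w - 3)*(w + 1)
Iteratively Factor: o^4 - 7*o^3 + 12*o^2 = (o)*(o^3 - 7*o^2 + 12*o) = o*(o - 4)*(o^2 - 3*o) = o*(o - 4)*(o - 3)*(o)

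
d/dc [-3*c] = -3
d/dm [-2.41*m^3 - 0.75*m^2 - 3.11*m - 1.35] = -7.23*m^2 - 1.5*m - 3.11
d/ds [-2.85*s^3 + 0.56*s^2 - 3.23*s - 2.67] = -8.55*s^2 + 1.12*s - 3.23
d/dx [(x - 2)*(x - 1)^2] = (x - 1)*(3*x - 5)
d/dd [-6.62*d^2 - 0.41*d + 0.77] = -13.24*d - 0.41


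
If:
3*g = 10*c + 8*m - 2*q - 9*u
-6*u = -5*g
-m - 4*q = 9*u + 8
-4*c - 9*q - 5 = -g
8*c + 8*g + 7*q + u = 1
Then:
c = 21511/16321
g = -2640/16321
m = -35084/16321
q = -18921/16321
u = -2200/16321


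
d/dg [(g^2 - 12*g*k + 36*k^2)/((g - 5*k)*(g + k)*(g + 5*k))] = (-g^4 + 24*g^3*k - 121*g^2*k^2 - 122*g*k^3 + 1200*k^4)/(g^6 + 2*g^5*k - 49*g^4*k^2 - 100*g^3*k^3 + 575*g^2*k^4 + 1250*g*k^5 + 625*k^6)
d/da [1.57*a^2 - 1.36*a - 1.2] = 3.14*a - 1.36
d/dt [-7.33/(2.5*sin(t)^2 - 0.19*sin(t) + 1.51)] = (36.65*sin(t) - 1.3927)*cos(t)/(2.5*sin(t)^2 - 0.19*sin(t) + 1.51)^2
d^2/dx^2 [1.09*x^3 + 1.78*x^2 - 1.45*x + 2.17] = 6.54*x + 3.56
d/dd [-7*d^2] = -14*d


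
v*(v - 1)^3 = v^4 - 3*v^3 + 3*v^2 - v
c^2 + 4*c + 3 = (c + 1)*(c + 3)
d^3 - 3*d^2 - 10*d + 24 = (d - 4)*(d - 2)*(d + 3)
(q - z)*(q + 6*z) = q^2 + 5*q*z - 6*z^2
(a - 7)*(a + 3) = a^2 - 4*a - 21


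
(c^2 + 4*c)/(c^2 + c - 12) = c/(c - 3)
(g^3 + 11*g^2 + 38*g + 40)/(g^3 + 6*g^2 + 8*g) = (g + 5)/g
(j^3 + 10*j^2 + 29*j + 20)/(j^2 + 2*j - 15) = (j^2 + 5*j + 4)/(j - 3)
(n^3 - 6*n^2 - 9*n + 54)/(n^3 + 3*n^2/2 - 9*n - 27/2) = 2*(n - 6)/(2*n + 3)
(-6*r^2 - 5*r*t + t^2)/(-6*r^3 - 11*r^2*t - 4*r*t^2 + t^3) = 1/(r + t)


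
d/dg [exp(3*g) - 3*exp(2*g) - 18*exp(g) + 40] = 3*(exp(2*g) - 2*exp(g) - 6)*exp(g)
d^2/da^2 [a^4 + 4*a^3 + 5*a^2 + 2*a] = 12*a^2 + 24*a + 10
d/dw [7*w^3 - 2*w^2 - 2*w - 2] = 21*w^2 - 4*w - 2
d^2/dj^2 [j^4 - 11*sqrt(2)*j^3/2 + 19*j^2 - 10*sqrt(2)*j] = 12*j^2 - 33*sqrt(2)*j + 38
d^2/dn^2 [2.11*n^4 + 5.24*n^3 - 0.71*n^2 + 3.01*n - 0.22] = 25.32*n^2 + 31.44*n - 1.42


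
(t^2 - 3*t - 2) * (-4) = -4*t^2 + 12*t + 8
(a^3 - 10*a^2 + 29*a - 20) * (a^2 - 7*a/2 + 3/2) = a^5 - 27*a^4/2 + 131*a^3/2 - 273*a^2/2 + 227*a/2 - 30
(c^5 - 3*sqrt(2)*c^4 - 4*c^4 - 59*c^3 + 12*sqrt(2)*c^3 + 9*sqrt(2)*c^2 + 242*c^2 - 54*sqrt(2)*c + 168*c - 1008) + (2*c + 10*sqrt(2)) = c^5 - 3*sqrt(2)*c^4 - 4*c^4 - 59*c^3 + 12*sqrt(2)*c^3 + 9*sqrt(2)*c^2 + 242*c^2 - 54*sqrt(2)*c + 170*c - 1008 + 10*sqrt(2)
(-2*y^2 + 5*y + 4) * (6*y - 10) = -12*y^3 + 50*y^2 - 26*y - 40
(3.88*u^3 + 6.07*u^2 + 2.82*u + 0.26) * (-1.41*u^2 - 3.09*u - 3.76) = -5.4708*u^5 - 20.5479*u^4 - 37.3213*u^3 - 31.9036*u^2 - 11.4066*u - 0.9776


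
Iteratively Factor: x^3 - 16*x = (x - 4)*(x^2 + 4*x) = (x - 4)*(x + 4)*(x)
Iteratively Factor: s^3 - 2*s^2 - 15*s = (s)*(s^2 - 2*s - 15) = s*(s - 5)*(s + 3)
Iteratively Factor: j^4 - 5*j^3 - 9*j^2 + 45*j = (j - 5)*(j^3 - 9*j) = (j - 5)*(j - 3)*(j^2 + 3*j) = (j - 5)*(j - 3)*(j + 3)*(j)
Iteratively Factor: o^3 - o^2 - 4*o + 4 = (o + 2)*(o^2 - 3*o + 2) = (o - 1)*(o + 2)*(o - 2)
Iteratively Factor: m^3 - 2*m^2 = (m)*(m^2 - 2*m) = m*(m - 2)*(m)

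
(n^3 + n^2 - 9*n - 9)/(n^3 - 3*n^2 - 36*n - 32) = (n^2 - 9)/(n^2 - 4*n - 32)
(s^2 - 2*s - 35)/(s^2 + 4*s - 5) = (s - 7)/(s - 1)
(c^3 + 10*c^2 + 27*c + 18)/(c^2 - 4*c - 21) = (c^2 + 7*c + 6)/(c - 7)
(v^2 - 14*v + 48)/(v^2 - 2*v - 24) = (v - 8)/(v + 4)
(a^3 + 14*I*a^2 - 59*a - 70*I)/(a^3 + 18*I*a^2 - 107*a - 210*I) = (a + 2*I)/(a + 6*I)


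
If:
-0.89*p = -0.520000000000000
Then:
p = 0.58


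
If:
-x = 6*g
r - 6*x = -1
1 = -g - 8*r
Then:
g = -1/41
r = -5/41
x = 6/41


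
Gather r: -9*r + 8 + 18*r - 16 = 9*r - 8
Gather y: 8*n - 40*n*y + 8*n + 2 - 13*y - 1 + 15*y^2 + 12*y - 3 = 16*n + 15*y^2 + y*(-40*n - 1) - 2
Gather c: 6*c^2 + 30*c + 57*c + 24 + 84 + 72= 6*c^2 + 87*c + 180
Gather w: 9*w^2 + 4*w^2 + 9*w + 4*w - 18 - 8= 13*w^2 + 13*w - 26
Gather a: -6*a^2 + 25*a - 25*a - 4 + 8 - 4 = -6*a^2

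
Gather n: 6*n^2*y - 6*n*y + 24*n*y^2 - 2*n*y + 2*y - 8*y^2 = 6*n^2*y + n*(24*y^2 - 8*y) - 8*y^2 + 2*y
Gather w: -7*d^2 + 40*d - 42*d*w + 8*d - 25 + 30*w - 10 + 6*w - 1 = -7*d^2 + 48*d + w*(36 - 42*d) - 36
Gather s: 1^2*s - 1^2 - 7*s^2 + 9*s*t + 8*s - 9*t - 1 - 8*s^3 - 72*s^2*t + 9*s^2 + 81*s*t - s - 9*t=-8*s^3 + s^2*(2 - 72*t) + s*(90*t + 8) - 18*t - 2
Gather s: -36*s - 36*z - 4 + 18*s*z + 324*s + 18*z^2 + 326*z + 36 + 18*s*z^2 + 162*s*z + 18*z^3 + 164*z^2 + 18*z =s*(18*z^2 + 180*z + 288) + 18*z^3 + 182*z^2 + 308*z + 32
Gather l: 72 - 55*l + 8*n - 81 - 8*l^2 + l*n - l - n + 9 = -8*l^2 + l*(n - 56) + 7*n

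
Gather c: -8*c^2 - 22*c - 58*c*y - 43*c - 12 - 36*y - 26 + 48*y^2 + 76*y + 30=-8*c^2 + c*(-58*y - 65) + 48*y^2 + 40*y - 8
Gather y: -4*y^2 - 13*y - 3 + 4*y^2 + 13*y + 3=0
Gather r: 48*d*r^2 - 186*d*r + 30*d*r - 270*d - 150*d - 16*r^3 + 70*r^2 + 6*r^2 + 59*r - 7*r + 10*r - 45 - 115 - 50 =-420*d - 16*r^3 + r^2*(48*d + 76) + r*(62 - 156*d) - 210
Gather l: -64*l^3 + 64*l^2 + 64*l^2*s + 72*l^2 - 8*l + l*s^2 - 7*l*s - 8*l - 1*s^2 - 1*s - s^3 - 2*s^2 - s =-64*l^3 + l^2*(64*s + 136) + l*(s^2 - 7*s - 16) - s^3 - 3*s^2 - 2*s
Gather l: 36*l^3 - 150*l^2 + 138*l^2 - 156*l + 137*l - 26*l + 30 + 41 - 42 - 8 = 36*l^3 - 12*l^2 - 45*l + 21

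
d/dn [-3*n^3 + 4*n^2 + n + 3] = -9*n^2 + 8*n + 1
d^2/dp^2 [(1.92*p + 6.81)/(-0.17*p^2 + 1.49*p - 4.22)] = (-(0.34*p - 1.49)*(0.68*p - 2.98)*(1.92*p + 6.81) + (1.9584*p - 3.4062)*(0.17*p^2 - 1.49*p + 4.22))/(0.17*p^2 - 1.49*p + 4.22)^3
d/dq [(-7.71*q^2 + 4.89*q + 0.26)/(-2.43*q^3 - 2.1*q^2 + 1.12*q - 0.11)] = (-18.7353*q^4 + 23.7654*q^3 + 3.5292*q^2 + 2.7882*q - 0.8291)/(5.9049*q^6 + 10.206*q^5 - 1.0332*q^4 - 4.1694*q^3 + 1.7164*q^2 - 0.2464*q + 0.0121)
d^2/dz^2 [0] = 0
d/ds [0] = 0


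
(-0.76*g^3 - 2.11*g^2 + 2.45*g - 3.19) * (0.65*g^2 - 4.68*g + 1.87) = -0.494*g^5 + 2.1853*g^4 + 10.0461*g^3 - 17.4852*g^2 + 19.5107*g - 5.9653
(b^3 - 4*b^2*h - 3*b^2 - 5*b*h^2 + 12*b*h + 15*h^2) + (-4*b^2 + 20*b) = b^3 - 4*b^2*h - 7*b^2 - 5*b*h^2 + 12*b*h + 20*b + 15*h^2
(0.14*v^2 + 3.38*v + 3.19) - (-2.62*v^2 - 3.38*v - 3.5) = 2.76*v^2 + 6.76*v + 6.69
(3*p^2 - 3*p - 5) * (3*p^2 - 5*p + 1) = 9*p^4 - 24*p^3 + 3*p^2 + 22*p - 5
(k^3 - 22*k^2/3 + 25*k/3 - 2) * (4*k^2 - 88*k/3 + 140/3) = 4*k^5 - 176*k^4/3 + 2656*k^3/9 - 1784*k^2/3 + 4028*k/9 - 280/3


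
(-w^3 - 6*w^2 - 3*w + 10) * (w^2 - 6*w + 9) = -w^5 + 24*w^3 - 26*w^2 - 87*w + 90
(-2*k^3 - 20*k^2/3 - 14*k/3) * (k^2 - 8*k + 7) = -2*k^5 + 28*k^4/3 + 104*k^3/3 - 28*k^2/3 - 98*k/3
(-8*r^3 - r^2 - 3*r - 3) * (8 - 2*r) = 16*r^4 - 62*r^3 - 2*r^2 - 18*r - 24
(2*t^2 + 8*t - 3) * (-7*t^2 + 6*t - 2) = -14*t^4 - 44*t^3 + 65*t^2 - 34*t + 6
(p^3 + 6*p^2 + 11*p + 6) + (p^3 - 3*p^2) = 2*p^3 + 3*p^2 + 11*p + 6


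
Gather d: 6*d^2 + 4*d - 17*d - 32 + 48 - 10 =6*d^2 - 13*d + 6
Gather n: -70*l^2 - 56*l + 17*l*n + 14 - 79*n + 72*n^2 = -70*l^2 - 56*l + 72*n^2 + n*(17*l - 79) + 14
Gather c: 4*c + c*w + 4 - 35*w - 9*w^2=c*(w + 4) - 9*w^2 - 35*w + 4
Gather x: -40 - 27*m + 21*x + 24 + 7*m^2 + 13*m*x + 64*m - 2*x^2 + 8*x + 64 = 7*m^2 + 37*m - 2*x^2 + x*(13*m + 29) + 48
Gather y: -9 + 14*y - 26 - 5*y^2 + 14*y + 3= -5*y^2 + 28*y - 32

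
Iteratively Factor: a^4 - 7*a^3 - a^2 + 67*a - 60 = (a - 4)*(a^3 - 3*a^2 - 13*a + 15) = (a - 5)*(a - 4)*(a^2 + 2*a - 3) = (a - 5)*(a - 4)*(a + 3)*(a - 1)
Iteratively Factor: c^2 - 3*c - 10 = (c - 5)*(c + 2)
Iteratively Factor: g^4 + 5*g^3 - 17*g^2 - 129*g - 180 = (g + 4)*(g^3 + g^2 - 21*g - 45) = (g - 5)*(g + 4)*(g^2 + 6*g + 9) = (g - 5)*(g + 3)*(g + 4)*(g + 3)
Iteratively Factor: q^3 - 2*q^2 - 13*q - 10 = (q + 2)*(q^2 - 4*q - 5) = (q - 5)*(q + 2)*(q + 1)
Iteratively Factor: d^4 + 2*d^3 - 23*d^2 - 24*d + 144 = (d + 4)*(d^3 - 2*d^2 - 15*d + 36) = (d - 3)*(d + 4)*(d^2 + d - 12) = (d - 3)^2*(d + 4)*(d + 4)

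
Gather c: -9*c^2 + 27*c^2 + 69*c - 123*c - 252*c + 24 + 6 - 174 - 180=18*c^2 - 306*c - 324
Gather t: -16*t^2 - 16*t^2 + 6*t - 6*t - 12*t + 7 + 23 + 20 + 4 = -32*t^2 - 12*t + 54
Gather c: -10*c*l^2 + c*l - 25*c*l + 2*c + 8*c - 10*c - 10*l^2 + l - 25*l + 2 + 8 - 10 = c*(-10*l^2 - 24*l) - 10*l^2 - 24*l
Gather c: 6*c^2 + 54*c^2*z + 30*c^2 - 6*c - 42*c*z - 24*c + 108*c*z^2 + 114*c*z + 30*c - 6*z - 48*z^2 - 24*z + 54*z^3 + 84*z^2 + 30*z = c^2*(54*z + 36) + c*(108*z^2 + 72*z) + 54*z^3 + 36*z^2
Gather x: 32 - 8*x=32 - 8*x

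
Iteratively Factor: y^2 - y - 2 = (y - 2)*(y + 1)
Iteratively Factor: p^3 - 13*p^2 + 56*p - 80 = (p - 4)*(p^2 - 9*p + 20) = (p - 5)*(p - 4)*(p - 4)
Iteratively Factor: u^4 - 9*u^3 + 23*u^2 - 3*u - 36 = (u - 3)*(u^3 - 6*u^2 + 5*u + 12) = (u - 3)^2*(u^2 - 3*u - 4) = (u - 4)*(u - 3)^2*(u + 1)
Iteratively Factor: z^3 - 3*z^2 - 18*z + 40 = (z - 2)*(z^2 - z - 20) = (z - 5)*(z - 2)*(z + 4)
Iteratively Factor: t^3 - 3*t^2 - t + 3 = (t + 1)*(t^2 - 4*t + 3) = (t - 3)*(t + 1)*(t - 1)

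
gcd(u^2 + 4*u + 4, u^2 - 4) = u + 2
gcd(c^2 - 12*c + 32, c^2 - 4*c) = c - 4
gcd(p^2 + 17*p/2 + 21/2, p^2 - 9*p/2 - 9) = p + 3/2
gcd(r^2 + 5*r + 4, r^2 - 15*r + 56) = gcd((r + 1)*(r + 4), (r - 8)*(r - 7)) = 1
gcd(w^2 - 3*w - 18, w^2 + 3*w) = w + 3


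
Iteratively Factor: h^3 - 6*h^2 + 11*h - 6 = (h - 2)*(h^2 - 4*h + 3) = (h - 3)*(h - 2)*(h - 1)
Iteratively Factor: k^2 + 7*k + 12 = (k + 3)*(k + 4)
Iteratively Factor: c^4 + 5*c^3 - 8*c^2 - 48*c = (c + 4)*(c^3 + c^2 - 12*c) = (c - 3)*(c + 4)*(c^2 + 4*c) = (c - 3)*(c + 4)^2*(c)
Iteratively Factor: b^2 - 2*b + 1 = (b - 1)*(b - 1)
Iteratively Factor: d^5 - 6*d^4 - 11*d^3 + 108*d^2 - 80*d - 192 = (d - 3)*(d^4 - 3*d^3 - 20*d^2 + 48*d + 64) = (d - 3)*(d + 1)*(d^3 - 4*d^2 - 16*d + 64) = (d - 4)*(d - 3)*(d + 1)*(d^2 - 16) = (d - 4)*(d - 3)*(d + 1)*(d + 4)*(d - 4)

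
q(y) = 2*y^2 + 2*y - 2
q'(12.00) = 50.00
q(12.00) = 310.00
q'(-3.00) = -10.00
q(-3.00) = 10.00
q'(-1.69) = -4.76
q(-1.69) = 0.33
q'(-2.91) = -9.64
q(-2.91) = 9.12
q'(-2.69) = -8.76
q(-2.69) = 7.09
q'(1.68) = 8.72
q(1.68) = 7.00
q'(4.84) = 21.36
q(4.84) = 54.53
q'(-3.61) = -12.44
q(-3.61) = 16.84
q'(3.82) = 17.28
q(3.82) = 34.82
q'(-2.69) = -8.76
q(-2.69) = 7.09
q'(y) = 4*y + 2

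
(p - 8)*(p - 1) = p^2 - 9*p + 8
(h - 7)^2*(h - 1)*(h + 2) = h^4 - 13*h^3 + 33*h^2 + 77*h - 98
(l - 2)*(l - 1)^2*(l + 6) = l^4 + 2*l^3 - 19*l^2 + 28*l - 12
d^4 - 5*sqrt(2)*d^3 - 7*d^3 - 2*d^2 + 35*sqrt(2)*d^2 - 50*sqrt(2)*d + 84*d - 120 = (d - 5)*(d - 2)*(d - 6*sqrt(2))*(d + sqrt(2))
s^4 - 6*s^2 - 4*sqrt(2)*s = s*(s - 2*sqrt(2))*(s + sqrt(2))^2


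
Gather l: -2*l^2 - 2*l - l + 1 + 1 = -2*l^2 - 3*l + 2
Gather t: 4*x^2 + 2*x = 4*x^2 + 2*x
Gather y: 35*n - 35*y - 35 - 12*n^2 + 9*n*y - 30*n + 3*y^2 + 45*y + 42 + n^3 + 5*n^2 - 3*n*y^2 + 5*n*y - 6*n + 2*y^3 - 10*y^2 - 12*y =n^3 - 7*n^2 - n + 2*y^3 + y^2*(-3*n - 7) + y*(14*n - 2) + 7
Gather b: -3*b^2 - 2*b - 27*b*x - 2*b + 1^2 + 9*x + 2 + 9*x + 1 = -3*b^2 + b*(-27*x - 4) + 18*x + 4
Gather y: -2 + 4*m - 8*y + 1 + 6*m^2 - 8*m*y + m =6*m^2 + 5*m + y*(-8*m - 8) - 1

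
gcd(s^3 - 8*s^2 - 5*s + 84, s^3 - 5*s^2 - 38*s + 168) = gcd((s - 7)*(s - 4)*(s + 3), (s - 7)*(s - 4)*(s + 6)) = s^2 - 11*s + 28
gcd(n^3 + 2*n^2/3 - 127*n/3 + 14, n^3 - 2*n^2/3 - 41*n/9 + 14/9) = n - 1/3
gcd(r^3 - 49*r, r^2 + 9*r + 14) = r + 7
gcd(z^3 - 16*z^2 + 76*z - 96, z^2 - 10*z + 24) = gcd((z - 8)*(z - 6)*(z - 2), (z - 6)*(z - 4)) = z - 6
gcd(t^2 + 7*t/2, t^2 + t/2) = t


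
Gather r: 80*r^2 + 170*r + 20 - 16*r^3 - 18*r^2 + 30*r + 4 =-16*r^3 + 62*r^2 + 200*r + 24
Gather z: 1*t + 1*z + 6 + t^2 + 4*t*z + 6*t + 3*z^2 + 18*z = t^2 + 7*t + 3*z^2 + z*(4*t + 19) + 6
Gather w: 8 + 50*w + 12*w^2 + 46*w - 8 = 12*w^2 + 96*w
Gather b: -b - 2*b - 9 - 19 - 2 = -3*b - 30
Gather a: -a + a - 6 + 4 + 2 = 0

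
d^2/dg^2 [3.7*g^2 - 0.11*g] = 7.40000000000000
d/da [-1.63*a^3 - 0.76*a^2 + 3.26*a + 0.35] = -4.89*a^2 - 1.52*a + 3.26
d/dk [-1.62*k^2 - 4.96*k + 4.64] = -3.24*k - 4.96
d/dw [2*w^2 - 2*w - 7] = 4*w - 2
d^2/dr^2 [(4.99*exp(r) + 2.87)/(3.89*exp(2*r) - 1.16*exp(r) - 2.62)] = (75.509179*exp(4*r) + 196.233384*exp(3*r) + 266.290728*exp(2*r) + 105.698128*exp(r) + 25.530852)*exp(r)/(58.863869*exp(6*r) - 52.659708*exp(5*r) - 103.235154*exp(4*r) + 69.374032*exp(3*r) + 69.531132*exp(2*r) - 23.888112*exp(r) - 17.984728)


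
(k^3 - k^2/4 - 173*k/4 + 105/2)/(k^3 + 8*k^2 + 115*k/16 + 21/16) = 4*(4*k^2 - 29*k + 30)/(16*k^2 + 16*k + 3)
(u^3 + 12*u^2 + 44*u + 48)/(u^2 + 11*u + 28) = (u^2 + 8*u + 12)/(u + 7)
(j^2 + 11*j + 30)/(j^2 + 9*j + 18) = (j + 5)/(j + 3)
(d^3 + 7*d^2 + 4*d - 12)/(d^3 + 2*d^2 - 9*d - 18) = (d^2 + 5*d - 6)/(d^2 - 9)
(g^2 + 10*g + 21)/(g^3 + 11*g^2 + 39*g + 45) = (g + 7)/(g^2 + 8*g + 15)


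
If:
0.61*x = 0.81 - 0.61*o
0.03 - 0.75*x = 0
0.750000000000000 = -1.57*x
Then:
No Solution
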